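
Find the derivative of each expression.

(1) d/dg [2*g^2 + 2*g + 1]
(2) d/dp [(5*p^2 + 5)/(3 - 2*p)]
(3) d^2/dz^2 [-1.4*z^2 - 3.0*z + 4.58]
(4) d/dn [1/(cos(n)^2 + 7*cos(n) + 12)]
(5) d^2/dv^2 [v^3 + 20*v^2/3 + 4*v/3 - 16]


(1) = 4*g + 2
(2) = 10*(-p^2 + 3*p + 1)/(4*p^2 - 12*p + 9)
(3) = -2.80000000000000
(4) = (2*cos(n) + 7)*sin(n)/(cos(n)^2 + 7*cos(n) + 12)^2
(5) = 6*v + 40/3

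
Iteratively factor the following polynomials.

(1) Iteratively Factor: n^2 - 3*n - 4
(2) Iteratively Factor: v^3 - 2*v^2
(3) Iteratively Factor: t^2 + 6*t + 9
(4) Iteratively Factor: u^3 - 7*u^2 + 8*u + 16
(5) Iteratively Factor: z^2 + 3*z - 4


(1) = (n - 4)*(n + 1)
(2) = (v)*(v^2 - 2*v) = v*(v - 2)*(v)
(3) = (t + 3)*(t + 3)
(4) = (u - 4)*(u^2 - 3*u - 4) = (u - 4)*(u + 1)*(u - 4)
(5) = (z + 4)*(z - 1)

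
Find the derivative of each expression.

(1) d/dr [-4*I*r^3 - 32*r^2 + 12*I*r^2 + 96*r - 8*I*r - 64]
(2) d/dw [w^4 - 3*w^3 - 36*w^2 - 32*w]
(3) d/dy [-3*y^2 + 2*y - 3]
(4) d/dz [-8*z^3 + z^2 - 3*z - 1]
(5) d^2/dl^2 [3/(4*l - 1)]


(1) = -12*I*r^2 - r*(64 - 24*I) + 96 - 8*I
(2) = 4*w^3 - 9*w^2 - 72*w - 32
(3) = 2 - 6*y
(4) = -24*z^2 + 2*z - 3
(5) = 96/(4*l - 1)^3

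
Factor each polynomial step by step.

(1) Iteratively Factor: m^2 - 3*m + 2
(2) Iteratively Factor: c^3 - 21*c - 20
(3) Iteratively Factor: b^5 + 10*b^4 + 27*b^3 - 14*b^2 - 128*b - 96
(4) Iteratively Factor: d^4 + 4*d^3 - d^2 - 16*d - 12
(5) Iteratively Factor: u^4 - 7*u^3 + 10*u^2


(1) = (m - 1)*(m - 2)
(2) = (c + 1)*(c^2 - c - 20) = (c - 5)*(c + 1)*(c + 4)
(3) = (b - 2)*(b^4 + 12*b^3 + 51*b^2 + 88*b + 48) = (b - 2)*(b + 1)*(b^3 + 11*b^2 + 40*b + 48) = (b - 2)*(b + 1)*(b + 3)*(b^2 + 8*b + 16) = (b - 2)*(b + 1)*(b + 3)*(b + 4)*(b + 4)
(4) = (d + 3)*(d^3 + d^2 - 4*d - 4) = (d + 1)*(d + 3)*(d^2 - 4) = (d - 2)*(d + 1)*(d + 3)*(d + 2)
(5) = (u - 2)*(u^3 - 5*u^2) = (u - 5)*(u - 2)*(u^2) = u*(u - 5)*(u - 2)*(u)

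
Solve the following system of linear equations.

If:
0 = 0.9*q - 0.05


Then:
q = 0.06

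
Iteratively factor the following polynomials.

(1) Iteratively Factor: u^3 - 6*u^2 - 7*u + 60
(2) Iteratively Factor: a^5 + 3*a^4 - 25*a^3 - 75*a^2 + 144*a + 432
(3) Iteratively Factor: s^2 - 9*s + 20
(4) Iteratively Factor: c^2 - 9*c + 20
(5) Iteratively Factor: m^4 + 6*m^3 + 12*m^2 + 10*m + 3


(1) = (u - 5)*(u^2 - u - 12) = (u - 5)*(u + 3)*(u - 4)
(2) = (a - 4)*(a^4 + 7*a^3 + 3*a^2 - 63*a - 108) = (a - 4)*(a - 3)*(a^3 + 10*a^2 + 33*a + 36) = (a - 4)*(a - 3)*(a + 3)*(a^2 + 7*a + 12) = (a - 4)*(a - 3)*(a + 3)*(a + 4)*(a + 3)
(3) = (s - 4)*(s - 5)
(4) = (c - 5)*(c - 4)
(5) = (m + 3)*(m^3 + 3*m^2 + 3*m + 1) = (m + 1)*(m + 3)*(m^2 + 2*m + 1) = (m + 1)^2*(m + 3)*(m + 1)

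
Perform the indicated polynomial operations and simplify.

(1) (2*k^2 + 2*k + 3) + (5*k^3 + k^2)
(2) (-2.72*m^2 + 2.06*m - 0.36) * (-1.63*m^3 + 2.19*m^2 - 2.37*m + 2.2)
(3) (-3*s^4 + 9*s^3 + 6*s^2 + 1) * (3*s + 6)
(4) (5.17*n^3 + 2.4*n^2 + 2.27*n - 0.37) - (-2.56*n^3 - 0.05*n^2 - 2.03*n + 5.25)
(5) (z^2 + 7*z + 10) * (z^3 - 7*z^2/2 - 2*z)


(1) = 5*k^3 + 3*k^2 + 2*k + 3
(2) = 4.4336*m^5 - 9.3146*m^4 + 11.5446*m^3 - 11.6546*m^2 + 5.3852*m - 0.792
(3) = -9*s^5 + 9*s^4 + 72*s^3 + 36*s^2 + 3*s + 6
(4) = 7.73*n^3 + 2.45*n^2 + 4.3*n - 5.62
(5) = z^5 + 7*z^4/2 - 33*z^3/2 - 49*z^2 - 20*z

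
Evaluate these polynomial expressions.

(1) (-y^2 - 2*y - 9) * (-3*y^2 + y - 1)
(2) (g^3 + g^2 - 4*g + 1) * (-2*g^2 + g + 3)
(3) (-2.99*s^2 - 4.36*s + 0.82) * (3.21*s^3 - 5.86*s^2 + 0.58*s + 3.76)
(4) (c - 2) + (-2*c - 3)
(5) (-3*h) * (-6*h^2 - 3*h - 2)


(1) = 3*y^4 + 5*y^3 + 26*y^2 - 7*y + 9
(2) = -2*g^5 - g^4 + 12*g^3 - 3*g^2 - 11*g + 3
(3) = -9.5979*s^5 + 3.5258*s^4 + 26.4476*s^3 - 18.5764*s^2 - 15.918*s + 3.0832
(4) = -c - 5
(5) = 18*h^3 + 9*h^2 + 6*h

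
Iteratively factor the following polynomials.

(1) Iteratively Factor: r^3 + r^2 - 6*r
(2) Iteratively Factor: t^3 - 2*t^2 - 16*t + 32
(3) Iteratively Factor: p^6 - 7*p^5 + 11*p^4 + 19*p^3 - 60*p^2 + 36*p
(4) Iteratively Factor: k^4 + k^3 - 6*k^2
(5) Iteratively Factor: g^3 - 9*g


(1) = (r + 3)*(r^2 - 2*r) = r*(r + 3)*(r - 2)
(2) = (t - 4)*(t^2 + 2*t - 8) = (t - 4)*(t - 2)*(t + 4)
(3) = (p)*(p^5 - 7*p^4 + 11*p^3 + 19*p^2 - 60*p + 36) = p*(p - 1)*(p^4 - 6*p^3 + 5*p^2 + 24*p - 36) = p*(p - 3)*(p - 1)*(p^3 - 3*p^2 - 4*p + 12) = p*(p - 3)*(p - 2)*(p - 1)*(p^2 - p - 6) = p*(p - 3)*(p - 2)*(p - 1)*(p + 2)*(p - 3)
(4) = (k)*(k^3 + k^2 - 6*k) = k^2*(k^2 + k - 6) = k^2*(k + 3)*(k - 2)
(5) = (g - 3)*(g^2 + 3*g) = (g - 3)*(g + 3)*(g)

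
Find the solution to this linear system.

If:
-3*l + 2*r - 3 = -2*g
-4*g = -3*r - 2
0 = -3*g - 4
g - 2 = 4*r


Then:
No Solution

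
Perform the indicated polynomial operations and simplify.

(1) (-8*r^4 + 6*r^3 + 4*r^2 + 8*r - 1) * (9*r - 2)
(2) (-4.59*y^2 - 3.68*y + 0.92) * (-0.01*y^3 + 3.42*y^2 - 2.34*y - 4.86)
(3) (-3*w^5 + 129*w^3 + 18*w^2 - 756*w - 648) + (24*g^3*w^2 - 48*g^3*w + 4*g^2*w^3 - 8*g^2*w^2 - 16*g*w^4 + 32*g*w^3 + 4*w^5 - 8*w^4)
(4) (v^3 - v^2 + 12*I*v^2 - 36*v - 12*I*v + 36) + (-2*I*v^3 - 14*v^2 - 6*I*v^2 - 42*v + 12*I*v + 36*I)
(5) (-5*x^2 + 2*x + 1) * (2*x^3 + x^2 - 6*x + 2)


(1) = -72*r^5 + 70*r^4 + 24*r^3 + 64*r^2 - 25*r + 2
(2) = 0.0459*y^5 - 15.661*y^4 - 1.8542*y^3 + 34.065*y^2 + 15.732*y - 4.4712
(3) = 24*g^3*w^2 - 48*g^3*w + 4*g^2*w^3 - 8*g^2*w^2 - 16*g*w^4 + 32*g*w^3 + w^5 - 8*w^4 + 129*w^3 + 18*w^2 - 756*w - 648
(4) = v^3 - 2*I*v^3 - 15*v^2 + 6*I*v^2 - 78*v + 36 + 36*I
(5) = -10*x^5 - x^4 + 34*x^3 - 21*x^2 - 2*x + 2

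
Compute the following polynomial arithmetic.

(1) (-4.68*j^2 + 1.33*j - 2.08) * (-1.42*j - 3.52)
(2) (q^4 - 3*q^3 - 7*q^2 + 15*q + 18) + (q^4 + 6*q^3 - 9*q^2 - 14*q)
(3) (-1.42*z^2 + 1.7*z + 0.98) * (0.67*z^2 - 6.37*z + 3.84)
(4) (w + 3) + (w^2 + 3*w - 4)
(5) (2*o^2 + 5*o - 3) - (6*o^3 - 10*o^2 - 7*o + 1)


(1) = 6.6456*j^3 + 14.585*j^2 - 1.728*j + 7.3216
(2) = 2*q^4 + 3*q^3 - 16*q^2 + q + 18
(3) = -0.9514*z^4 + 10.1844*z^3 - 15.6252*z^2 + 0.2854*z + 3.7632
(4) = w^2 + 4*w - 1
(5) = -6*o^3 + 12*o^2 + 12*o - 4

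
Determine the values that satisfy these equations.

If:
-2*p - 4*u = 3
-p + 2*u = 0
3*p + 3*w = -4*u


Then:
p = -3/4
u = -3/8
w = 5/4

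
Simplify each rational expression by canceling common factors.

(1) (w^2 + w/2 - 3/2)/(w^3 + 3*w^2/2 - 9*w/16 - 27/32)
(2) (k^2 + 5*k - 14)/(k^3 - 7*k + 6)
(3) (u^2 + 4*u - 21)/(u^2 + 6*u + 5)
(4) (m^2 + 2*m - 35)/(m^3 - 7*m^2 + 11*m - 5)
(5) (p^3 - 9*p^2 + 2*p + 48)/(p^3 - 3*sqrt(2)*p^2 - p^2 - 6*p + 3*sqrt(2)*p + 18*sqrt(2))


(1) = (16*w - 16)/(16*w^2 - 9)
(2) = (k + 7)/(k^2 + 2*k - 3)
(3) = (u^2 + 4*u - 21)/(u^2 + 6*u + 5)
(4) = (m + 7)/(m^2 - 2*m + 1)
(5) = (p - 8)/(p - 3*sqrt(2))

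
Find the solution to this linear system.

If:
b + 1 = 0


Then:
b = -1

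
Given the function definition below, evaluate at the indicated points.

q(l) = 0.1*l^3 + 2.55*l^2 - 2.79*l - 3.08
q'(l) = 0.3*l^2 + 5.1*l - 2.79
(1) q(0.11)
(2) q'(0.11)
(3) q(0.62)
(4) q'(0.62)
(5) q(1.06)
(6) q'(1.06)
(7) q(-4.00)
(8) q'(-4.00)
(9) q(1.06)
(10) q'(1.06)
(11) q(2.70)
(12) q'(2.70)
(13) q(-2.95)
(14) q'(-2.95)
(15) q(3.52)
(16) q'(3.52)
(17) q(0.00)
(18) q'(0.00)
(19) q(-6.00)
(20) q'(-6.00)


(1) = -3.36
(2) = -2.23
(3) = -3.81
(4) = 0.49
(5) = -3.05
(6) = 2.95
(7) = 42.48
(8) = -18.39
(9) = -3.05
(10) = 2.95
(11) = 9.94
(12) = 13.17
(13) = 24.77
(14) = -15.22
(15) = 23.06
(16) = 18.88
(17) = -3.08
(18) = -2.79
(19) = 83.86
(20) = -22.59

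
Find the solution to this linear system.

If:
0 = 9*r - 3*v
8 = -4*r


Then:
r = -2
v = -6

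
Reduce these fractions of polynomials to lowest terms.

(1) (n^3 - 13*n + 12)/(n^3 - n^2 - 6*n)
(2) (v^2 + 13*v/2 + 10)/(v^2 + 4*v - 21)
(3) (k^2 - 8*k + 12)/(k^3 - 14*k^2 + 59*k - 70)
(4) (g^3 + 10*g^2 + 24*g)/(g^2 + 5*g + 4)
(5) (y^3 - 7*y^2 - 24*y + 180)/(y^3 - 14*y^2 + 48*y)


(1) = (n^2 + 3*n - 4)/(n^2 + 2*n)
(2) = (2*v^2 + 13*v + 20)/(2*v^2 + 8*v - 42)
(3) = (k - 6)/(k^2 - 12*k + 35)
(4) = (g^2 + 6*g)/(g + 1)
(5) = (y^2 - y - 30)/(y^2 - 8*y)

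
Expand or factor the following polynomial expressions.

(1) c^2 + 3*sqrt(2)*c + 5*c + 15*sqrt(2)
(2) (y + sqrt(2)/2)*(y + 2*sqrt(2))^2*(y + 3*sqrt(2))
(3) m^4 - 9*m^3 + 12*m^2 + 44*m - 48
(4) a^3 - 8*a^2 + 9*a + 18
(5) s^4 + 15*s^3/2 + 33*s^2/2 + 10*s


(1) = (c + 5)*(c + 3*sqrt(2))
(2) = y^4 + 15*sqrt(2)*y^3/2 + 39*y^2 + 40*sqrt(2)*y + 24
(3) = (m - 6)*(m - 4)*(m - 1)*(m + 2)
(4) = (a - 6)*(a - 3)*(a + 1)
(5) = s*(s + 1)*(s + 5/2)*(s + 4)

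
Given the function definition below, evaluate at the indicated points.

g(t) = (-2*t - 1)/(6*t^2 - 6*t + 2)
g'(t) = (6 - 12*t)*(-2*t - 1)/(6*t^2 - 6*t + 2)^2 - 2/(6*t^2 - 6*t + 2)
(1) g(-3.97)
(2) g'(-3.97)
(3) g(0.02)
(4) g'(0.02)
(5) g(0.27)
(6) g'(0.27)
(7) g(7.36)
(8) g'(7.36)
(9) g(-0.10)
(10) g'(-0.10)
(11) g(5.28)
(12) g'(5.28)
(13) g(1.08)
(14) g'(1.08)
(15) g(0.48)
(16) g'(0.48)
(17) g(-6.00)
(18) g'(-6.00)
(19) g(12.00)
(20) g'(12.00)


(1) = 0.06
(2) = 0.01
(3) = -0.55
(4) = -2.75
(5) = -1.88
(6) = -8.81
(7) = -0.06
(8) = 0.01
(9) = -0.30
(10) = -1.57
(11) = -0.08
(12) = 0.02
(13) = -1.25
(14) = 2.67
(15) = -3.90
(16) = -5.84
(17) = 0.04
(18) = 0.01
(19) = -0.03
(20) = 0.00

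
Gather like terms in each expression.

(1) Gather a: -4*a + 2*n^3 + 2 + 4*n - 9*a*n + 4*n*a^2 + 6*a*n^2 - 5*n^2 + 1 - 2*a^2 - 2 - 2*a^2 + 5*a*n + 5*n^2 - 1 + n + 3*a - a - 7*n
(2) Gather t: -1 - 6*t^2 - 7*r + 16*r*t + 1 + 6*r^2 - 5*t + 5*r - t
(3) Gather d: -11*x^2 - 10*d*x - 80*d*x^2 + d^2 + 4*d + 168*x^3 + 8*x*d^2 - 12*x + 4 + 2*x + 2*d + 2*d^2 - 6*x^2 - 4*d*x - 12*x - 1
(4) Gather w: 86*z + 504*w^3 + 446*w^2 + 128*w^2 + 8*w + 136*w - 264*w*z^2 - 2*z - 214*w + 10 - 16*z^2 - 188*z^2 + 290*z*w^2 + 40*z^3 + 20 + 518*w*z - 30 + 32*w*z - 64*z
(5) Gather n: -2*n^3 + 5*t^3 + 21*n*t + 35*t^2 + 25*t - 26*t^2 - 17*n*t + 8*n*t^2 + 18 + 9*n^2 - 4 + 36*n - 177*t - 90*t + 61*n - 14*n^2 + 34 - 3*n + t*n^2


(1) = a^2*(4*n - 4) + a*(6*n^2 - 4*n - 2) + 2*n^3 - 2*n
(2) = 6*r^2 - 2*r - 6*t^2 + t*(16*r - 6)
(3) = d^2*(8*x + 3) + d*(-80*x^2 - 14*x + 6) + 168*x^3 - 17*x^2 - 22*x + 3
(4) = 504*w^3 + w^2*(290*z + 574) + w*(-264*z^2 + 550*z - 70) + 40*z^3 - 204*z^2 + 20*z
(5) = -2*n^3 + n^2*(t - 5) + n*(8*t^2 + 4*t + 94) + 5*t^3 + 9*t^2 - 242*t + 48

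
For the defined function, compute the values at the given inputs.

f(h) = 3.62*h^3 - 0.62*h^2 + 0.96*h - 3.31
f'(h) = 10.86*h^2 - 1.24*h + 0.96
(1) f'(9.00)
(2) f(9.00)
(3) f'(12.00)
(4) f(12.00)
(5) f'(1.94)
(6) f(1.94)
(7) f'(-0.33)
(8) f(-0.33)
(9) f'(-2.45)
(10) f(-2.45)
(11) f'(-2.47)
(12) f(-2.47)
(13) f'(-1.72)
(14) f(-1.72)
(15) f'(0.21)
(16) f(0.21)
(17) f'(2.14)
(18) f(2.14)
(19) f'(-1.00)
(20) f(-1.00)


(1) = 869.46
(2) = 2594.09
(3) = 1549.92
(4) = 6174.29
(5) = 39.43
(6) = 22.65
(7) = 2.55
(8) = -3.82
(9) = 69.19
(10) = -62.62
(11) = 70.28
(12) = -64.01
(13) = 35.22
(14) = -25.22
(15) = 1.18
(16) = -3.10
(17) = 48.04
(18) = 31.38
(19) = 13.06
(20) = -8.51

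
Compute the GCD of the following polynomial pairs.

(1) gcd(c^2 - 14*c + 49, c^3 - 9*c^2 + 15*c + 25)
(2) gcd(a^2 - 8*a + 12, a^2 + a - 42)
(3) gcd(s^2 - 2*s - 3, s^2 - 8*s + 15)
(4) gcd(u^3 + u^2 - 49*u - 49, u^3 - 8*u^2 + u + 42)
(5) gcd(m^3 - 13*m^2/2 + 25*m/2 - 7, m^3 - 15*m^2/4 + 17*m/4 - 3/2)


(1) = gcd((c - 7)^2, (c - 5)^2*(c + 1)) = 1
(2) = a - 6
(3) = gcd((s - 3)*(s + 1), (s - 5)*(s - 3)) = s - 3
(4) = gcd((u - 7)*(u + 1)*(u + 7), (u - 7)*(u - 3)*(u + 2)) = u - 7
(5) = m^2 - 3*m + 2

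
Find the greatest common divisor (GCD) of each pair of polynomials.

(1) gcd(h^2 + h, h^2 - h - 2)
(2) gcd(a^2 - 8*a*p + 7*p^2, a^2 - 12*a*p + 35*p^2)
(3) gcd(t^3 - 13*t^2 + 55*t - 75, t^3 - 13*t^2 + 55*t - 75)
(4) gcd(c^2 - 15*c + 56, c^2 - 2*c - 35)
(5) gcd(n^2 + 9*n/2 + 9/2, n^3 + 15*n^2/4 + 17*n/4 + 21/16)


(1) = gcd(h*(h + 1), (h - 2)*(h + 1)) = h + 1
(2) = -a + 7*p
(3) = gcd((t - 5)^2*(t - 3), (t - 5)^2*(t - 3)) = t^3 - 13*t^2 + 55*t - 75
(4) = c - 7
(5) = n + 3/2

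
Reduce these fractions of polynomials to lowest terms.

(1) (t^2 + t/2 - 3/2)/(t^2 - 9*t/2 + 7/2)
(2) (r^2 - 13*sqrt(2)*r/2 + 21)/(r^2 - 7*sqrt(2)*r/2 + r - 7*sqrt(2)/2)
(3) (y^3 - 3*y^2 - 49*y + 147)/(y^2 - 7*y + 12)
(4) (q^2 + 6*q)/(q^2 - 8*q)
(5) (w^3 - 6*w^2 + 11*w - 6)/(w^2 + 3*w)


(1) = (2*t + 3)/(2*t - 7)
(2) = (4*r - 12*sqrt(2))/(4*r + 4)
(3) = (y^2 - 49)/(y - 4)
(4) = (q + 6)/(q - 8)
(5) = (w^3 - 6*w^2 + 11*w - 6)/(w^2 + 3*w)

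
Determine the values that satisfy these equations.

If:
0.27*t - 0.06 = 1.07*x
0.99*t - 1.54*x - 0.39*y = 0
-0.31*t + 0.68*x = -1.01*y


Then:
t = -0.13
x = -0.09
y = 0.02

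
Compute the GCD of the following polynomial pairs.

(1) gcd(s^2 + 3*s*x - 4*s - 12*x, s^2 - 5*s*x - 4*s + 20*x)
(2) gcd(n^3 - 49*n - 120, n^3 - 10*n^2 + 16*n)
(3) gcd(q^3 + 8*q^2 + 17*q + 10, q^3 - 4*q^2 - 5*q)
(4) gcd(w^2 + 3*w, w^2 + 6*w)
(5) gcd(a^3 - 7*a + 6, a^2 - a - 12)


(1) = s - 4
(2) = n - 8
(3) = q + 1
(4) = gcd(w*(w + 3), w*(w + 6)) = w
(5) = a + 3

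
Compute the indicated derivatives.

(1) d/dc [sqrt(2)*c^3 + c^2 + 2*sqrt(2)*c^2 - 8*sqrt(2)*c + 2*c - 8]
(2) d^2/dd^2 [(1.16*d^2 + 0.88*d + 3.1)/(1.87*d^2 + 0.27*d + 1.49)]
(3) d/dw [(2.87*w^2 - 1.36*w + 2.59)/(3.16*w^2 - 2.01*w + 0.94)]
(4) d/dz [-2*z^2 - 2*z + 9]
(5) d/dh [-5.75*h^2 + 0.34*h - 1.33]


(1) = 3*sqrt(2)*c^2 + 2*c + 4*sqrt(2)*c - 8*sqrt(2) + 2
(2) = (4.983176*d^3 + 45.649692*d^2 - 5.320524*d - 12.380496)/(6.539203*d^6 + 2.832489*d^5 + 16.040112*d^4 + 4.533489*d^3 + 12.780624*d^2 + 1.798281*d + 3.307949)
(3) = (-1.4711*w^2 - 10.9732*w + 3.9275)/(9.9856*w^4 - 12.7032*w^3 + 9.9809*w^2 - 3.7788*w + 0.8836)
(4) = -4*z - 2
(5) = 0.34 - 11.5*h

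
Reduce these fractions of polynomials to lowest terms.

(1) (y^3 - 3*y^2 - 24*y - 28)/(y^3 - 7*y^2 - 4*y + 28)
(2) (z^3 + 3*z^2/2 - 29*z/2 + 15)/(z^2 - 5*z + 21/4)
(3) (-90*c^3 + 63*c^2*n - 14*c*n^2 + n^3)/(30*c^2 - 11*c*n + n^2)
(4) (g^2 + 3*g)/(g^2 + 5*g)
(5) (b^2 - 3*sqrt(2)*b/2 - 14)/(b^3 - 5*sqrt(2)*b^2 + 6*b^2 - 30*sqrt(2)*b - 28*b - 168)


(1) = (y + 2)/(y - 2)
(2) = (2*z^2 + 6*z - 20)/(2*z - 7)
(3) = -3*c + n
(4) = (g + 3)/(g + 5)
(5) = (2*b - 7*sqrt(2))/(2*b^2 + b*(12 - 14*sqrt(2)) - 84*sqrt(2))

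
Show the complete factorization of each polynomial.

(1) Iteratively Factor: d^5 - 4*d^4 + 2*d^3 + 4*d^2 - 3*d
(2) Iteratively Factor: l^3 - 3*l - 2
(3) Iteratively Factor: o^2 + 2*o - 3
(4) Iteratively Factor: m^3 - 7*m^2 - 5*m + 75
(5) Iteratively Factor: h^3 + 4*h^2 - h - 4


(1) = (d - 3)*(d^4 - d^3 - d^2 + d) = (d - 3)*(d - 1)*(d^3 - d) = d*(d - 3)*(d - 1)*(d^2 - 1) = d*(d - 3)*(d - 1)^2*(d + 1)
(2) = (l + 1)*(l^2 - l - 2) = (l - 2)*(l + 1)*(l + 1)
(3) = (o - 1)*(o + 3)
(4) = (m + 3)*(m^2 - 10*m + 25) = (m - 5)*(m + 3)*(m - 5)
(5) = (h - 1)*(h^2 + 5*h + 4) = (h - 1)*(h + 1)*(h + 4)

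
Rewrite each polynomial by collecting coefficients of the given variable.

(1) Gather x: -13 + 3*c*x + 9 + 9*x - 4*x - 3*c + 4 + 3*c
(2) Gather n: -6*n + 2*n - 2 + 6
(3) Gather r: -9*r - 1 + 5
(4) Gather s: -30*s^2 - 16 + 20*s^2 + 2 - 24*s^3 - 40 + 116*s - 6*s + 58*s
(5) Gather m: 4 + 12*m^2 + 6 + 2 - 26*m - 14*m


(1) = x*(3*c + 5)
(2) = 4 - 4*n
(3) = 4 - 9*r
(4) = -24*s^3 - 10*s^2 + 168*s - 54
(5) = 12*m^2 - 40*m + 12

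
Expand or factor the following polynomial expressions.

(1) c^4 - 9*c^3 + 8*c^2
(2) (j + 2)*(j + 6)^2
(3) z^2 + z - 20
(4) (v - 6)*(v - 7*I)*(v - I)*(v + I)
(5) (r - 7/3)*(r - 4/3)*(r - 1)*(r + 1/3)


(1) = c^2*(c - 8)*(c - 1)
(2) = j^3 + 14*j^2 + 60*j + 72
(3) = (z - 4)*(z + 5)
(4) = v^4 - 6*v^3 - 7*I*v^3 + v^2 + 42*I*v^2 - 6*v - 7*I*v + 42*I
(5) = r^4 - 13*r^3/3 + 47*r^2/9 - 23*r/27 - 28/27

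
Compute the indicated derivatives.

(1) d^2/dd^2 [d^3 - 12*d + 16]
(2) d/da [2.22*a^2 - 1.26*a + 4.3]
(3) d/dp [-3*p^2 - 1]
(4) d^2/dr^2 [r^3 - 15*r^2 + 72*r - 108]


(1) = 6*d
(2) = 4.44*a - 1.26
(3) = -6*p
(4) = 6*r - 30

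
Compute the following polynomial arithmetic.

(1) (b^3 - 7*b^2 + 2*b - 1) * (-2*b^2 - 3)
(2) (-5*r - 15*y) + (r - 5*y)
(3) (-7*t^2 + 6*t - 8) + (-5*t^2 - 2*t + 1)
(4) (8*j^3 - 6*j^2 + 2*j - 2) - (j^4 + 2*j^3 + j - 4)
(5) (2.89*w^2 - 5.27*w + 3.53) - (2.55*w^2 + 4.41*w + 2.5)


(1) = -2*b^5 + 14*b^4 - 7*b^3 + 23*b^2 - 6*b + 3
(2) = -4*r - 20*y
(3) = -12*t^2 + 4*t - 7
(4) = -j^4 + 6*j^3 - 6*j^2 + j + 2
(5) = 0.34*w^2 - 9.68*w + 1.03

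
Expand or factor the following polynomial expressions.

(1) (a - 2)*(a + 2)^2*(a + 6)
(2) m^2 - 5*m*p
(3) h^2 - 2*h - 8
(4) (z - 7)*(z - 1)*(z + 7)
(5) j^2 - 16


(1) = a^4 + 8*a^3 + 8*a^2 - 32*a - 48
(2) = m*(m - 5*p)
(3) = (h - 4)*(h + 2)
(4) = z^3 - z^2 - 49*z + 49
(5) = (j - 4)*(j + 4)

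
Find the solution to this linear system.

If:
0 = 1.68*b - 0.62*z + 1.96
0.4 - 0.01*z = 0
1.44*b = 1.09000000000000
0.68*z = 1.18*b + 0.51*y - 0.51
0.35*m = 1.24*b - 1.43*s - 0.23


Then:
No Solution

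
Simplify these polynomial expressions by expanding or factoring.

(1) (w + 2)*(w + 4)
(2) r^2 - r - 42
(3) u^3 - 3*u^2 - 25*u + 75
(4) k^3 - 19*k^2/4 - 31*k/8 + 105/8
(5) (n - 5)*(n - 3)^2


(1) = w^2 + 6*w + 8
(2) = (r - 7)*(r + 6)
(3) = (u - 5)*(u - 3)*(u + 5)
(4) = (k - 5)*(k - 3/2)*(k + 7/4)
(5) = n^3 - 11*n^2 + 39*n - 45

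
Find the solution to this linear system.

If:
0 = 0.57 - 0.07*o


Then:
o = 8.14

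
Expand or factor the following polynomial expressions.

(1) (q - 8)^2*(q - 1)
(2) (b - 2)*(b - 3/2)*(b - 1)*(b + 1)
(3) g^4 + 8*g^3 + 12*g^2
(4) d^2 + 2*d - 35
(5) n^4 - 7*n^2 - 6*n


(1) = q^3 - 17*q^2 + 80*q - 64
(2) = b^4 - 7*b^3/2 + 2*b^2 + 7*b/2 - 3
(3) = g^2*(g + 2)*(g + 6)
(4) = (d - 5)*(d + 7)
(5) = n*(n - 3)*(n + 1)*(n + 2)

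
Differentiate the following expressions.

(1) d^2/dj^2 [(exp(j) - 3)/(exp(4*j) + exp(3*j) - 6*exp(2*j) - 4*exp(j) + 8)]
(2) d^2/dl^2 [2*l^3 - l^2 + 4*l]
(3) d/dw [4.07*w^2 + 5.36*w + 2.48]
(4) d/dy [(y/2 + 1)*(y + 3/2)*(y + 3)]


(1) = (9*exp(6*j) - 73*exp(5*j) + 179*exp(4*j) - 217*exp(3*j) + 214*exp(2*j) - 140*exp(j) - 8)*exp(j)/(exp(10*j) - exp(9*j) - 15*exp(8*j) + 17*exp(7*j) + 82*exp(6*j) - 108*exp(5*j) - 184*exp(4*j) + 304*exp(3*j) + 96*exp(2*j) - 320*exp(j) + 128)
(2) = 12*l - 2
(3) = 8.14*w + 5.36
(4) = 3*y^2/2 + 13*y/2 + 27/4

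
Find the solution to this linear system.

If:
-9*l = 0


Then:
l = 0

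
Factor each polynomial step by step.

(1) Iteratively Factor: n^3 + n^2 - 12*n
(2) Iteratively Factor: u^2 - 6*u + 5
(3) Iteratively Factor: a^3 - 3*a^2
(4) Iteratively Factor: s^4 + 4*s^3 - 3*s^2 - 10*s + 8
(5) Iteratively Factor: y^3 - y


(1) = (n)*(n^2 + n - 12) = n*(n - 3)*(n + 4)
(2) = (u - 5)*(u - 1)
(3) = (a)*(a^2 - 3*a) = a^2*(a - 3)
(4) = (s + 2)*(s^3 + 2*s^2 - 7*s + 4) = (s - 1)*(s + 2)*(s^2 + 3*s - 4) = (s - 1)*(s + 2)*(s + 4)*(s - 1)
(5) = (y - 1)*(y^2 + y) = y*(y - 1)*(y + 1)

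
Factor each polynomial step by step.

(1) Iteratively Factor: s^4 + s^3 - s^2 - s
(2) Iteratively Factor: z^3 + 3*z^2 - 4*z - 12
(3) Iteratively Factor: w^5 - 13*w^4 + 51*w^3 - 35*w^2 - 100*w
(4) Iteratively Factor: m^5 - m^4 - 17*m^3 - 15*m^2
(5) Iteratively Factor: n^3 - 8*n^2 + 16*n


(1) = (s + 1)*(s^3 - s) = (s - 1)*(s + 1)*(s^2 + s) = (s - 1)*(s + 1)^2*(s)
(2) = (z + 2)*(z^2 + z - 6) = (z + 2)*(z + 3)*(z - 2)
(3) = (w + 1)*(w^4 - 14*w^3 + 65*w^2 - 100*w) = (w - 5)*(w + 1)*(w^3 - 9*w^2 + 20*w) = (w - 5)^2*(w + 1)*(w^2 - 4*w) = w*(w - 5)^2*(w + 1)*(w - 4)
(4) = (m)*(m^4 - m^3 - 17*m^2 - 15*m) = m^2*(m^3 - m^2 - 17*m - 15) = m^2*(m + 3)*(m^2 - 4*m - 5) = m^2*(m + 1)*(m + 3)*(m - 5)
(5) = (n - 4)*(n^2 - 4*n) = n*(n - 4)*(n - 4)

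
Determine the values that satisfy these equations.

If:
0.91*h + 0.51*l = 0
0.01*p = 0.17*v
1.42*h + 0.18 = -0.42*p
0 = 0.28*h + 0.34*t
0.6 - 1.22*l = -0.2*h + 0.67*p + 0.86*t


Then:
h = -0.17
l = 0.30
p = 0.13
t = 0.14
v = 0.01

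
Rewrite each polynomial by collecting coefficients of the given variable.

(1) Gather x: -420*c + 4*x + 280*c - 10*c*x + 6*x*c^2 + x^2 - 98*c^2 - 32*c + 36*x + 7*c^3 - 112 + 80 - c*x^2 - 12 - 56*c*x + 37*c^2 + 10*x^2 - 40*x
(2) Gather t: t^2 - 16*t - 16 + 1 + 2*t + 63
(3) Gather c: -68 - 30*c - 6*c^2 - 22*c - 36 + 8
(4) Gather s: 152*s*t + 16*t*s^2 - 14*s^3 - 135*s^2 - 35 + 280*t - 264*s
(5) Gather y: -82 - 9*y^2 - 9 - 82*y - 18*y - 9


(1) = 7*c^3 - 61*c^2 - 172*c + x^2*(11 - c) + x*(6*c^2 - 66*c) - 44
(2) = t^2 - 14*t + 48
(3) = -6*c^2 - 52*c - 96
(4) = -14*s^3 + s^2*(16*t - 135) + s*(152*t - 264) + 280*t - 35
(5) = -9*y^2 - 100*y - 100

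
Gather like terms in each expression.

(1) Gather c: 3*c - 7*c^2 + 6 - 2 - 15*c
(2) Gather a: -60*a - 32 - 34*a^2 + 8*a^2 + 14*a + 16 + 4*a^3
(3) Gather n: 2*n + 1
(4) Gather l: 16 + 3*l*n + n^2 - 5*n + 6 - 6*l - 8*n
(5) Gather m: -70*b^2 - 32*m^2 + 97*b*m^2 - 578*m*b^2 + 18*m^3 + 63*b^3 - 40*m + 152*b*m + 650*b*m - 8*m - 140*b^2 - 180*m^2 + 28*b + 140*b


(1) = -7*c^2 - 12*c + 4
(2) = 4*a^3 - 26*a^2 - 46*a - 16
(3) = 2*n + 1
(4) = l*(3*n - 6) + n^2 - 13*n + 22
(5) = 63*b^3 - 210*b^2 + 168*b + 18*m^3 + m^2*(97*b - 212) + m*(-578*b^2 + 802*b - 48)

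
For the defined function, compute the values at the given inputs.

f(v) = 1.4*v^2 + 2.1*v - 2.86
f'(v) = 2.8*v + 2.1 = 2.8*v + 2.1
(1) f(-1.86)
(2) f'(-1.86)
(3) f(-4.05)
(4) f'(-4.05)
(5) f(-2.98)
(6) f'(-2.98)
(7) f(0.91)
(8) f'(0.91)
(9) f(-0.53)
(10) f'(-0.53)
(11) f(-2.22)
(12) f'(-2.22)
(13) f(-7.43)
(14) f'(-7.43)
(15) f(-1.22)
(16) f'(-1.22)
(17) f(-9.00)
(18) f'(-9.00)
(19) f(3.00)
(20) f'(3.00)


(1) = -1.92
(2) = -3.11
(3) = 11.60
(4) = -9.24
(5) = 3.31
(6) = -6.24
(7) = 0.21
(8) = 4.65
(9) = -3.58
(10) = 0.62
(11) = -0.62
(12) = -4.12
(13) = 58.82
(14) = -18.70
(15) = -3.34
(16) = -1.32
(17) = 91.64
(18) = -23.10
(19) = 16.04
(20) = 10.50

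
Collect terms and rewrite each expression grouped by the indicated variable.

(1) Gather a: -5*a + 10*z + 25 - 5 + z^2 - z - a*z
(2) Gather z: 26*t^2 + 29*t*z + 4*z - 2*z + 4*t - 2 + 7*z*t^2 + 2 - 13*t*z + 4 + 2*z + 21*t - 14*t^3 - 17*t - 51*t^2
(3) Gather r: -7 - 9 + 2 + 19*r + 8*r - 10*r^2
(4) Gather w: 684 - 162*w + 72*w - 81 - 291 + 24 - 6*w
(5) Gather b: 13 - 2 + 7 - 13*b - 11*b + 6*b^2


(1) = a*(-z - 5) + z^2 + 9*z + 20
(2) = -14*t^3 - 25*t^2 + 8*t + z*(7*t^2 + 16*t + 4) + 4
(3) = -10*r^2 + 27*r - 14
(4) = 336 - 96*w
(5) = 6*b^2 - 24*b + 18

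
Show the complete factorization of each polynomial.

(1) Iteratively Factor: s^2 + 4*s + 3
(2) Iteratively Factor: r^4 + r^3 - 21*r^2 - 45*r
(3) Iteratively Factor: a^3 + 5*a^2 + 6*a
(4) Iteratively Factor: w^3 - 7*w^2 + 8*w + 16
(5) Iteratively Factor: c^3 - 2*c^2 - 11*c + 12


(1) = (s + 1)*(s + 3)
(2) = (r + 3)*(r^3 - 2*r^2 - 15*r) = (r + 3)^2*(r^2 - 5*r) = r*(r + 3)^2*(r - 5)
(3) = (a + 2)*(a^2 + 3*a) = a*(a + 2)*(a + 3)
(4) = (w - 4)*(w^2 - 3*w - 4) = (w - 4)*(w + 1)*(w - 4)
(5) = (c + 3)*(c^2 - 5*c + 4) = (c - 4)*(c + 3)*(c - 1)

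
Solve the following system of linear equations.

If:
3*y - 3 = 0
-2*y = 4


Then:
No Solution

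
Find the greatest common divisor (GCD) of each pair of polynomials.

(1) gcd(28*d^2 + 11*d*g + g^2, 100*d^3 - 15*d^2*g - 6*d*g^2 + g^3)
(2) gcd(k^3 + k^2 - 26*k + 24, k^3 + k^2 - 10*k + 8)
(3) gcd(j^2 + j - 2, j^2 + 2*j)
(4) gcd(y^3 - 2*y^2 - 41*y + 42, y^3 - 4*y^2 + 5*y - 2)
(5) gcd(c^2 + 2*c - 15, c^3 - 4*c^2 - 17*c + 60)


(1) = 4*d + g
(2) = gcd((k - 4)*(k - 1)*(k + 6), (k - 2)*(k - 1)*(k + 4)) = k - 1
(3) = j + 2
(4) = y - 1
(5) = gcd((c - 3)*(c + 5), (c - 5)*(c - 3)*(c + 4)) = c - 3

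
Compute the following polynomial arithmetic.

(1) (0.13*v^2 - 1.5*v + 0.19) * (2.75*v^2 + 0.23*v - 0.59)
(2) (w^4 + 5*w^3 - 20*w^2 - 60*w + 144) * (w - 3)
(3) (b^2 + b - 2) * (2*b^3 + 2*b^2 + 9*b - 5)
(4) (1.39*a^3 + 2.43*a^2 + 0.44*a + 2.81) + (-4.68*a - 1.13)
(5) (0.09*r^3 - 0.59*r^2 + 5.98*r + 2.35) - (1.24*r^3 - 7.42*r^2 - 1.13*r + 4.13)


(1) = 0.3575*v^4 - 4.0951*v^3 + 0.1008*v^2 + 0.9287*v - 0.1121
(2) = w^5 + 2*w^4 - 35*w^3 + 324*w - 432
(3) = 2*b^5 + 4*b^4 + 7*b^3 - 23*b + 10
(4) = 1.39*a^3 + 2.43*a^2 - 4.24*a + 1.68
(5) = -1.15*r^3 + 6.83*r^2 + 7.11*r - 1.78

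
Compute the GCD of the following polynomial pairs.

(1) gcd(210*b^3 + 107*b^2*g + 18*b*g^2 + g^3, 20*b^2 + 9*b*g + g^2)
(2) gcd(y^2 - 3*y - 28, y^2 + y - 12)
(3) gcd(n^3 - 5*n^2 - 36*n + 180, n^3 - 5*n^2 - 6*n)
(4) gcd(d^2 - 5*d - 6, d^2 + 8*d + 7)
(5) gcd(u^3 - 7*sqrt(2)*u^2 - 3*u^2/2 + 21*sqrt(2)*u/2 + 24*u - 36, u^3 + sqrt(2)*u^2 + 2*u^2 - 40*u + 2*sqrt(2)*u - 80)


(1) = 5*b + g
(2) = gcd((y - 7)*(y + 4), (y - 3)*(y + 4)) = y + 4
(3) = n - 6
(4) = d + 1
(5) = gcd((u - 3/2)*(u - 4*sqrt(2))*(u - 3*sqrt(2)), (u + 2)*(u - 4*sqrt(2))*(u + 5*sqrt(2))) = u - 4*sqrt(2)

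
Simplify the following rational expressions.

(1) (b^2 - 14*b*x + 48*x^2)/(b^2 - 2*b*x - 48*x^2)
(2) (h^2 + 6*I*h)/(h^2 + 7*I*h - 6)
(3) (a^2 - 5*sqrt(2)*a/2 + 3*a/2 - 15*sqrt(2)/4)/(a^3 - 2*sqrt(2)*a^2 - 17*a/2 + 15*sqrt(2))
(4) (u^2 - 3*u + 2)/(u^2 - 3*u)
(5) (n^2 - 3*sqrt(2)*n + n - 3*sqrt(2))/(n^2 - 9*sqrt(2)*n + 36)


(1) = (b - 6*x)/(b + 6*x)
(2) = h/(h + I)
(3) = (8*a + 12)/(8*a^2 + 4*sqrt(2)*a - 48)
(4) = (u^2 - 3*u + 2)/(u^2 - 3*u)
(5) = (n + 1)/(n - 6*sqrt(2))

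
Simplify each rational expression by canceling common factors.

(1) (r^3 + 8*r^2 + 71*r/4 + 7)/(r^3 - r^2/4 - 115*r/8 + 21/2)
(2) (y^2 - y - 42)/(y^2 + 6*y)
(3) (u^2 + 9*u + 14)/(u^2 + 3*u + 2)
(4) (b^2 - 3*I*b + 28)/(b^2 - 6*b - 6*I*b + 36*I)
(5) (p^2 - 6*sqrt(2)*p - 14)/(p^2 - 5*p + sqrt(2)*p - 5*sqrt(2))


(1) = (8*r^2 + 32*r + 14)/(8*r^2 - 34*r + 21)
(2) = (y - 7)/y
(3) = (u + 7)/(u + 1)
(4) = (b^2 - 3*I*b + 28)/(b^2 + b*(-6 - 6*I) + 36*I)
(5) = (p - 7*sqrt(2))/(p - 5)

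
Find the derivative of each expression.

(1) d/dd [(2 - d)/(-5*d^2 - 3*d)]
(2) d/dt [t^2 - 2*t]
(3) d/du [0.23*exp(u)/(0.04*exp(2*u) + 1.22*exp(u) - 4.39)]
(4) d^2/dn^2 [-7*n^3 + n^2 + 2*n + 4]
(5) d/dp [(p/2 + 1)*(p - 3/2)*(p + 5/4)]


(1) = (-5*d^2 + 20*d + 6)/(d^2*(25*d^2 + 30*d + 9))
(2) = 2*t - 2
(3) = (-0.0092*exp(2*u) - 1.0097)*exp(u)/(0.0016*exp(4*u) + 0.0976*exp(3*u) + 1.1372*exp(2*u) - 10.7116*exp(u) + 19.2721)
(4) = 2 - 42*n
(5) = 3*p^2/2 + 7*p/4 - 19/16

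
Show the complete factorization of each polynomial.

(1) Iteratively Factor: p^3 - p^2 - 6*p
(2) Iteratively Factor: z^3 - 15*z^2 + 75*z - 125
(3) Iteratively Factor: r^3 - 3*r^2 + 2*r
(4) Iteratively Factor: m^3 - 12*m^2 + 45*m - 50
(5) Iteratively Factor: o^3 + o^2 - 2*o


(1) = (p + 2)*(p^2 - 3*p) = (p - 3)*(p + 2)*(p)
(2) = (z - 5)*(z^2 - 10*z + 25) = (z - 5)^2*(z - 5)
(3) = (r - 1)*(r^2 - 2*r) = r*(r - 1)*(r - 2)
(4) = (m - 5)*(m^2 - 7*m + 10) = (m - 5)*(m - 2)*(m - 5)
(5) = (o + 2)*(o^2 - o) = (o - 1)*(o + 2)*(o)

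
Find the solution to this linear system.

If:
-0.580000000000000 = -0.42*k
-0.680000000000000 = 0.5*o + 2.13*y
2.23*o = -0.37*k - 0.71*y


Then:
k = 1.38
o = -0.14
y = -0.29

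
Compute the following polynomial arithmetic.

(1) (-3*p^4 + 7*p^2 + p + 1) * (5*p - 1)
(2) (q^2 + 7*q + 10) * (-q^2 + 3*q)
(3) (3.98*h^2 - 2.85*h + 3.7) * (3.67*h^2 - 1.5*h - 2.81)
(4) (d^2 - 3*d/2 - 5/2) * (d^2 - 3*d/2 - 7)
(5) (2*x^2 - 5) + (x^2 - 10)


(1) = -15*p^5 + 3*p^4 + 35*p^3 - 2*p^2 + 4*p - 1
(2) = -q^4 - 4*q^3 + 11*q^2 + 30*q
(3) = 14.6066*h^4 - 16.4295*h^3 + 6.6702*h^2 + 2.4585*h - 10.397
(4) = d^4 - 3*d^3 - 29*d^2/4 + 57*d/4 + 35/2
(5) = 3*x^2 - 15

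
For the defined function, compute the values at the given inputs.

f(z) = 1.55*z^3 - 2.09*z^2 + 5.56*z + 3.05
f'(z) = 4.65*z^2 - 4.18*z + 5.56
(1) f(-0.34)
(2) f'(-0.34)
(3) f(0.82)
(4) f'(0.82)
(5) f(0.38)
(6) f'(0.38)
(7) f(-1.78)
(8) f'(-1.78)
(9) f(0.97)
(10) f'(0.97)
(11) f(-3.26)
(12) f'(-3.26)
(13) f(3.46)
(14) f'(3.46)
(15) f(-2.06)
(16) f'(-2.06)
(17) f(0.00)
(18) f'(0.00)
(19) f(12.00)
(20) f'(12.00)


(1) = 0.86
(2) = 7.52
(3) = 7.06
(4) = 5.26
(5) = 4.95
(6) = 4.64
(7) = -22.21
(8) = 27.73
(9) = 7.89
(10) = 5.88
(11) = -90.99
(12) = 68.61
(13) = 61.47
(14) = 46.77
(15) = -30.82
(16) = 33.90
(17) = 3.05
(18) = 5.56
(19) = 2447.21
(20) = 625.00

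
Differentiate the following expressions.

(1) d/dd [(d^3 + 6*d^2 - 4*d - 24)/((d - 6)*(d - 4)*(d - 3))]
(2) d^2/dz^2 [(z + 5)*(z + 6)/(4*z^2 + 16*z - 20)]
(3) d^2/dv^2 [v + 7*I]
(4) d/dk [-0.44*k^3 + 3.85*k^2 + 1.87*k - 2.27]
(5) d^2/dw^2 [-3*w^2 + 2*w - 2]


(1) = (-19*d^4 + 116*d^3 + 128*d^2 - 1488*d + 1584)/(d^6 - 26*d^5 + 277*d^4 - 1548*d^3 + 4788*d^2 - 7776*d + 5184)
(2) = 7/(2*(z^3 - 3*z^2 + 3*z - 1))
(3) = 0
(4) = -1.32*k^2 + 7.7*k + 1.87
(5) = -6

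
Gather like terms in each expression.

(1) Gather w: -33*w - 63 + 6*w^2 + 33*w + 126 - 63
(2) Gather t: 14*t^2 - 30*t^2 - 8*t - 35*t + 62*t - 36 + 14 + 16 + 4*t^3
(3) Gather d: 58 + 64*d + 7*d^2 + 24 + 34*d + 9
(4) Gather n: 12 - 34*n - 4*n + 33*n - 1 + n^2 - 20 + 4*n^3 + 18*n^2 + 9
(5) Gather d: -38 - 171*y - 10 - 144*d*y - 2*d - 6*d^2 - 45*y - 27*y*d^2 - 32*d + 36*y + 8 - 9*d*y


(1) = 6*w^2
(2) = 4*t^3 - 16*t^2 + 19*t - 6
(3) = 7*d^2 + 98*d + 91
(4) = 4*n^3 + 19*n^2 - 5*n
(5) = d^2*(-27*y - 6) + d*(-153*y - 34) - 180*y - 40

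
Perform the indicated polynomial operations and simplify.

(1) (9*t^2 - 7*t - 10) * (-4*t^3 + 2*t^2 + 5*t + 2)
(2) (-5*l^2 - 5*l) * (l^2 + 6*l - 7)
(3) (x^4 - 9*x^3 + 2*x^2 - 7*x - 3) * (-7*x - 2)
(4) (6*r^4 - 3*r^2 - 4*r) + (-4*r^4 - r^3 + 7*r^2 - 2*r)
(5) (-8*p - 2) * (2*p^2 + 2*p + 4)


(1) = -36*t^5 + 46*t^4 + 71*t^3 - 37*t^2 - 64*t - 20
(2) = -5*l^4 - 35*l^3 + 5*l^2 + 35*l
(3) = -7*x^5 + 61*x^4 + 4*x^3 + 45*x^2 + 35*x + 6
(4) = 2*r^4 - r^3 + 4*r^2 - 6*r
(5) = -16*p^3 - 20*p^2 - 36*p - 8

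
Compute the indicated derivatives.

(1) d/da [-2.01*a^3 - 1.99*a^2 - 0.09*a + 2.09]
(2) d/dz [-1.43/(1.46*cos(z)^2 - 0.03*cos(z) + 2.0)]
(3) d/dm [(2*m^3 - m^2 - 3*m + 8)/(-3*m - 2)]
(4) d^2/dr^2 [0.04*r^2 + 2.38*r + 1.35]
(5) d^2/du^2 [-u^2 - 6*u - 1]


(1) = -6.03*a^2 - 3.98*a - 0.09
(2) = (0.0429 - 4.1756*cos(z))*sin(z)/(1.46*cos(z)^2 - 0.03*cos(z) + 2.0)^2
(3) = (-12*m^3 - 9*m^2 + 4*m + 30)/(9*m^2 + 12*m + 4)
(4) = 0.0800000000000000
(5) = -2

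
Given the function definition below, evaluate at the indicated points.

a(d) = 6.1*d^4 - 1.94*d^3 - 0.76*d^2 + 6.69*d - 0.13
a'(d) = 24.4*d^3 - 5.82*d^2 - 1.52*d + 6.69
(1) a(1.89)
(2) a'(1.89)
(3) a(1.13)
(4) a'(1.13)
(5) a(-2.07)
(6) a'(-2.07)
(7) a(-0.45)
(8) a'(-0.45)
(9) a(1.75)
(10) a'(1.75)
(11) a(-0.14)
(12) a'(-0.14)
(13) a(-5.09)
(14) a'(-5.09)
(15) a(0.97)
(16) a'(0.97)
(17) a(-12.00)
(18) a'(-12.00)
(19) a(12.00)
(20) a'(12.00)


(1) = 74.54
(2) = 147.76
(3) = 13.61
(4) = 32.75
(5) = 111.97
(6) = -231.52
(7) = -2.87
(8) = 3.97
(9) = 56.06
(10) = 116.97
(11) = -1.07
(12) = 6.72
(13) = 4296.46
(14) = -3354.04
(15) = 9.27
(16) = 22.01
(17) = 129652.07
(18) = -42976.35
(19) = 123107.99
(20) = 41313.57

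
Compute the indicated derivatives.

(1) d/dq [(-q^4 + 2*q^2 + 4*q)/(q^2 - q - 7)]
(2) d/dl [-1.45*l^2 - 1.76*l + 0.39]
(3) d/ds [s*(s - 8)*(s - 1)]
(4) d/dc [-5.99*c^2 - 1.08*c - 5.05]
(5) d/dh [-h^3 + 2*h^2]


(1) = (-q*(2*q - 1)*(-q^3 + 2*q + 4) + 4*(-q^2 + q + 7)*(q^3 - q - 1))/(-q^2 + q + 7)^2
(2) = -2.9*l - 1.76
(3) = 3*s^2 - 18*s + 8
(4) = -11.98*c - 1.08
(5) = h*(4 - 3*h)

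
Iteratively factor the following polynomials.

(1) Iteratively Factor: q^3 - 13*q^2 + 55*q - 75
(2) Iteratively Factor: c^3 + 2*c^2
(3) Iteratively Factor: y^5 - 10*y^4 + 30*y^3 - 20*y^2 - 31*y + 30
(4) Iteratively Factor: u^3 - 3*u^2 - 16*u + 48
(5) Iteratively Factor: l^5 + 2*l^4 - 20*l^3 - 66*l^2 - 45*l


(1) = (q - 5)*(q^2 - 8*q + 15) = (q - 5)^2*(q - 3)
(2) = (c + 2)*(c^2) = c*(c + 2)*(c)
(3) = (y - 3)*(y^4 - 7*y^3 + 9*y^2 + 7*y - 10) = (y - 3)*(y - 1)*(y^3 - 6*y^2 + 3*y + 10) = (y - 3)*(y - 1)*(y + 1)*(y^2 - 7*y + 10) = (y - 3)*(y - 2)*(y - 1)*(y + 1)*(y - 5)
(4) = (u + 4)*(u^2 - 7*u + 12) = (u - 3)*(u + 4)*(u - 4)
(5) = (l + 1)*(l^4 + l^3 - 21*l^2 - 45*l) = l*(l + 1)*(l^3 + l^2 - 21*l - 45) = l*(l + 1)*(l + 3)*(l^2 - 2*l - 15) = l*(l + 1)*(l + 3)^2*(l - 5)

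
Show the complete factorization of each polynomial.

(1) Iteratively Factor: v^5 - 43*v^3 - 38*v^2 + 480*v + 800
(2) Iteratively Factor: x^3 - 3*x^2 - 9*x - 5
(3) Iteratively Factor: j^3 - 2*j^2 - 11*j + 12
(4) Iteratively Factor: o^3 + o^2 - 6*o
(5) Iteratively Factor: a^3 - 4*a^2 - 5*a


(1) = (v + 2)*(v^4 - 2*v^3 - 39*v^2 + 40*v + 400) = (v - 5)*(v + 2)*(v^3 + 3*v^2 - 24*v - 80) = (v - 5)*(v + 2)*(v + 4)*(v^2 - v - 20) = (v - 5)*(v + 2)*(v + 4)^2*(v - 5)
(2) = (x + 1)*(x^2 - 4*x - 5) = (x + 1)^2*(x - 5)
(3) = (j - 1)*(j^2 - j - 12) = (j - 4)*(j - 1)*(j + 3)
(4) = (o - 2)*(o^2 + 3*o) = o*(o - 2)*(o + 3)
(5) = (a)*(a^2 - 4*a - 5) = a*(a + 1)*(a - 5)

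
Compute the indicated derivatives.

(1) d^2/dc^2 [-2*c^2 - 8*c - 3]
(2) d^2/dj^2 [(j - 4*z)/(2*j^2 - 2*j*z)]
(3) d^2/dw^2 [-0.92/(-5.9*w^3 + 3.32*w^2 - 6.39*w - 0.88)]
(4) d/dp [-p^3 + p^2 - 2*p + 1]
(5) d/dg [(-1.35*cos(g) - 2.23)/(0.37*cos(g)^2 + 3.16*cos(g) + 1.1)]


(1) = -4
(2) = (j*(-3*j + 5*z)*(j - z) + (j - 4*z)*(2*j - z)^2)/(j^3*(j - z)^3)
(3) = ((6.1088 - 32.568*w)*(5.9*w^3 - 3.32*w^2 + 6.39*w + 0.88) + 0.92*(17.7*w^2 - 6.64*w + 6.39)*(35.4*w^2 - 13.28*w + 12.78))/(5.9*w^3 - 3.32*w^2 + 6.39*w + 0.88)^3
(4) = -3*p^2 + 2*p - 2
(5) = (0.4995*sin(g)^2 - 1.6502*cos(g) - 6.0613)*sin(g)/(0.37*cos(g)^2 + 3.16*cos(g) + 1.1)^2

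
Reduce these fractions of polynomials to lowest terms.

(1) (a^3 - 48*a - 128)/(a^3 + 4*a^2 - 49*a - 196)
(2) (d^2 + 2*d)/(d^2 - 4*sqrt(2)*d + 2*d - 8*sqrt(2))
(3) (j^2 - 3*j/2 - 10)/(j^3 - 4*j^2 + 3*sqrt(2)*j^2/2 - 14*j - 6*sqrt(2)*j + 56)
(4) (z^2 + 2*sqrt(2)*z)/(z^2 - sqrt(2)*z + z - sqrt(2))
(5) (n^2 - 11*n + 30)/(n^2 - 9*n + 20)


(1) = (a^2 - 4*a - 32)/(a^2 - 49)
(2) = d/(d - 4*sqrt(2))
(3) = (4*j + 10)/(4*j^2 + 6*sqrt(2)*j - 56)
(4) = (z^2 + 2*sqrt(2)*z)/(z^2 + z*(1 - sqrt(2)) - sqrt(2))
(5) = (n - 6)/(n - 4)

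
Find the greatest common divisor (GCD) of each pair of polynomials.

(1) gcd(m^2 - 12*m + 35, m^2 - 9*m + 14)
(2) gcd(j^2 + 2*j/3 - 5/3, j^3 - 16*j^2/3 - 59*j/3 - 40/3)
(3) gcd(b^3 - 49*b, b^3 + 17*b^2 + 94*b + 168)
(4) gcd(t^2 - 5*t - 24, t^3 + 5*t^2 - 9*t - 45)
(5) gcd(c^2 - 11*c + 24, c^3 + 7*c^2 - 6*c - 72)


(1) = gcd((m - 7)*(m - 5), (m - 7)*(m - 2)) = m - 7
(2) = j + 5/3
(3) = b + 7
(4) = t + 3
(5) = gcd((c - 8)*(c - 3), (c - 3)*(c + 4)*(c + 6)) = c - 3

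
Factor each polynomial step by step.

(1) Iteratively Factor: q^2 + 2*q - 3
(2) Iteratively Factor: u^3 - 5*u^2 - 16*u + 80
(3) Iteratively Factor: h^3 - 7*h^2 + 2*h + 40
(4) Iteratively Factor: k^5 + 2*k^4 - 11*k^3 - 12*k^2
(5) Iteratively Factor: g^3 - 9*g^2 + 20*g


(1) = (q - 1)*(q + 3)
(2) = (u - 5)*(u^2 - 16) = (u - 5)*(u + 4)*(u - 4)
(3) = (h - 4)*(h^2 - 3*h - 10) = (h - 5)*(h - 4)*(h + 2)
(4) = (k + 1)*(k^4 + k^3 - 12*k^2) = (k - 3)*(k + 1)*(k^3 + 4*k^2) = (k - 3)*(k + 1)*(k + 4)*(k^2) = k*(k - 3)*(k + 1)*(k + 4)*(k)
(5) = (g - 5)*(g^2 - 4*g) = (g - 5)*(g - 4)*(g)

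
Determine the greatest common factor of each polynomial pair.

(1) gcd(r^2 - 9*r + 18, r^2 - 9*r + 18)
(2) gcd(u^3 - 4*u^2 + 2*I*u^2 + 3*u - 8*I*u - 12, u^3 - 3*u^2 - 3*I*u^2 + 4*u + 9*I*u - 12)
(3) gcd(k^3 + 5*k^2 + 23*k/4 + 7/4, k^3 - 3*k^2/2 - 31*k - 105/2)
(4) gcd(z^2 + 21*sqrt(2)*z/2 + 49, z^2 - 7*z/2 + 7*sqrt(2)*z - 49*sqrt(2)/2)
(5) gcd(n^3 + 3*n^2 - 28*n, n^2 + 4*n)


(1) = gcd((r - 6)*(r - 3), (r - 6)*(r - 3)) = r^2 - 9*r + 18
(2) = 1
(3) = 1
(4) = gcd((z + 7*sqrt(2)/2)*(z + 7*sqrt(2)), (z - 7/2)*(z + 7*sqrt(2))) = z + 7*sqrt(2)
(5) = n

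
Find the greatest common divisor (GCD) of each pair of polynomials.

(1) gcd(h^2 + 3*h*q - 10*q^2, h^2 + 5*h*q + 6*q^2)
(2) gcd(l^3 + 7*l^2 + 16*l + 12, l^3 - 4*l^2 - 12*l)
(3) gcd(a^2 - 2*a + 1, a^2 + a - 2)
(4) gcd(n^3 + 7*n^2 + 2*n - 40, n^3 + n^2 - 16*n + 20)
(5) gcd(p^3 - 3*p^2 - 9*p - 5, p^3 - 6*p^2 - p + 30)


(1) = 1
(2) = l + 2
(3) = a - 1
(4) = gcd((n - 2)*(n + 4)*(n + 5), (n - 2)^2*(n + 5)) = n^2 + 3*n - 10
(5) = gcd((p - 5)*(p + 1)^2, (p - 5)*(p - 3)*(p + 2)) = p - 5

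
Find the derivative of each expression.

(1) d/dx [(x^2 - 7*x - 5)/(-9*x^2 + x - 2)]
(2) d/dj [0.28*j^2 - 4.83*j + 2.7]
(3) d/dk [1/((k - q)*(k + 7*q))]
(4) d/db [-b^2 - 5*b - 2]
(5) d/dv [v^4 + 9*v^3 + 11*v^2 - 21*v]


(1) = (-62*x^2 - 94*x + 19)/(81*x^4 - 18*x^3 + 37*x^2 - 4*x + 4)
(2) = 0.56*j - 4.83
(3) = ((-k + q)*(k + 7*q) - (k - q)^2)/((k - q)^3*(k + 7*q)^2)
(4) = -2*b - 5
(5) = 4*v^3 + 27*v^2 + 22*v - 21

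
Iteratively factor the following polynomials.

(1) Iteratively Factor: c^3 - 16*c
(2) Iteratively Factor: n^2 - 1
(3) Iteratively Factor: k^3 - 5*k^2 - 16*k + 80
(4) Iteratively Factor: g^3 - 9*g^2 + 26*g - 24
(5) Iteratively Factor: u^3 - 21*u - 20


(1) = (c - 4)*(c^2 + 4*c) = (c - 4)*(c + 4)*(c)
(2) = (n - 1)*(n + 1)
(3) = (k + 4)*(k^2 - 9*k + 20) = (k - 4)*(k + 4)*(k - 5)
(4) = (g - 4)*(g^2 - 5*g + 6) = (g - 4)*(g - 2)*(g - 3)
(5) = (u - 5)*(u^2 + 5*u + 4) = (u - 5)*(u + 4)*(u + 1)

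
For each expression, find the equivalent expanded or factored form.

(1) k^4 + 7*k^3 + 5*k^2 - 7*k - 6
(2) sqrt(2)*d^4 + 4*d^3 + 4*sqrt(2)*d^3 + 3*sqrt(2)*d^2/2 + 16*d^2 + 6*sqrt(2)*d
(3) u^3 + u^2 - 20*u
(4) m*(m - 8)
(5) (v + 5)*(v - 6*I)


(1) = (k - 1)*(k + 1)^2*(k + 6)
(2) = d*(d + 4)*(d + 3*sqrt(2)/2)*(sqrt(2)*d + 1)
(3) = u*(u - 4)*(u + 5)
(4) = m^2 - 8*m
(5) = v^2 + 5*v - 6*I*v - 30*I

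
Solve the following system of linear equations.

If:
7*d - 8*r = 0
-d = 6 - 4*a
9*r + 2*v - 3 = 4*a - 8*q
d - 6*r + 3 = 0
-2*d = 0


Then:
No Solution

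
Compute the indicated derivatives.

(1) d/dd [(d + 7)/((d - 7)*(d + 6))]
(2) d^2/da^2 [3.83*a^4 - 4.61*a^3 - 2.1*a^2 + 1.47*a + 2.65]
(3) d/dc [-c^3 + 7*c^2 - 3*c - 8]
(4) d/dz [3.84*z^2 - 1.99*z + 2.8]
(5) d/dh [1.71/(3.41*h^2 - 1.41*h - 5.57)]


(1) = (-d^2 - 14*d - 35)/(d^4 - 2*d^3 - 83*d^2 + 84*d + 1764)
(2) = 45.96*a^2 - 27.66*a - 4.2
(3) = -3*c^2 + 14*c - 3
(4) = 7.68*z - 1.99
(5) = (2.4111 - 11.6622*h)/(-3.41*h^2 + 1.41*h + 5.57)^2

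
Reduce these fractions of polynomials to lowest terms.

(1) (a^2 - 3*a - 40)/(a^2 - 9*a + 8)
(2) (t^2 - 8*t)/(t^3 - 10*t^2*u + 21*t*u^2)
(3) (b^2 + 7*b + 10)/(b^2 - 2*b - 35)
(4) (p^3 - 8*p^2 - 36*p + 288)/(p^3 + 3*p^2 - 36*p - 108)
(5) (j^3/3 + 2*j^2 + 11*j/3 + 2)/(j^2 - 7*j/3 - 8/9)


(1) = (a + 5)/(a - 1)
(2) = (t - 8)/(t^2 - 10*t*u + 21*u^2)
(3) = (b + 2)/(b - 7)
(4) = (p - 8)/(p + 3)
(5) = (3*j^3 + 18*j^2 + 33*j + 18)/(9*j^2 - 21*j - 8)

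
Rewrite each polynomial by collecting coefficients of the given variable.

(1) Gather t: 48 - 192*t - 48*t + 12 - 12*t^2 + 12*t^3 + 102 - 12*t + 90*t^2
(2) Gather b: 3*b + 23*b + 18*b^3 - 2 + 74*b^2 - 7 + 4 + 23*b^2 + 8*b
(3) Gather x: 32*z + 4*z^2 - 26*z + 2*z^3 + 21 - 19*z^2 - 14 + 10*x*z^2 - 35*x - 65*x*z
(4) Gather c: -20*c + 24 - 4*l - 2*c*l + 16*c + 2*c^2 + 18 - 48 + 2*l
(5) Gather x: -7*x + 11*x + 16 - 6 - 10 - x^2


(1) = 12*t^3 + 78*t^2 - 252*t + 162
(2) = 18*b^3 + 97*b^2 + 34*b - 5
(3) = x*(10*z^2 - 65*z - 35) + 2*z^3 - 15*z^2 + 6*z + 7
(4) = 2*c^2 + c*(-2*l - 4) - 2*l - 6
(5) = -x^2 + 4*x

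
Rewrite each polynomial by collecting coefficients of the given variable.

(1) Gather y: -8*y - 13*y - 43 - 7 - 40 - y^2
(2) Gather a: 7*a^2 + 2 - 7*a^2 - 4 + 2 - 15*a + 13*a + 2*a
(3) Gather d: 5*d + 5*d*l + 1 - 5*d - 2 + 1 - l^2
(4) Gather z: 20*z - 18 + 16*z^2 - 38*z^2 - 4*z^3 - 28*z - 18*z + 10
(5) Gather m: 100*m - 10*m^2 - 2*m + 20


(1) = -y^2 - 21*y - 90
(2) = 0
(3) = 5*d*l - l^2
(4) = -4*z^3 - 22*z^2 - 26*z - 8
(5) = -10*m^2 + 98*m + 20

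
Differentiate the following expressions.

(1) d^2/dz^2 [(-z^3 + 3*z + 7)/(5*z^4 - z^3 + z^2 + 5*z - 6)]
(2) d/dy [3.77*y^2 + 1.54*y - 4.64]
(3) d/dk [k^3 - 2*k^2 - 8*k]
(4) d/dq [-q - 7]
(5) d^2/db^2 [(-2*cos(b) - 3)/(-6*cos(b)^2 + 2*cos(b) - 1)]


(1) = 2*(-25*z^9 + 465*z^7 + 1804*z^6 - 846*z^5 + 159*z^4 + 1181*z^3 + 1158*z^2 - 75*z + 307)/(125*z^12 - 75*z^11 + 90*z^10 + 344*z^9 - 582*z^8 + 342*z^7 + 148*z^6 - 924*z^5 + 777*z^4 - 163*z^3 - 342*z^2 + 540*z - 216)
(2) = 7.54*y + 1.54
(3) = 3*k^2 - 4*k - 8
(4) = -1
(5) = 2*(81*(1 - cos(2*b))^2*cos(b) + 57*(1 - cos(2*b))^2 + 17*cos(b)/2 + 52*cos(2*b) + 63*cos(3*b)/2 - 18*cos(5*b) - 174)/(2*cos(b) - 3*cos(2*b) - 4)^3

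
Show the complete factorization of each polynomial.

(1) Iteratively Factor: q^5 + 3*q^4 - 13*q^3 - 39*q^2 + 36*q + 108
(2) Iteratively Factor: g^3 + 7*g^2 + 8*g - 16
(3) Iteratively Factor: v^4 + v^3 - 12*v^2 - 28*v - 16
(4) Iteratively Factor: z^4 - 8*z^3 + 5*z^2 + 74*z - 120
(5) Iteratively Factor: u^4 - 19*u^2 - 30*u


(1) = (q + 3)*(q^4 - 13*q^2 + 36) = (q + 2)*(q + 3)*(q^3 - 2*q^2 - 9*q + 18) = (q - 3)*(q + 2)*(q + 3)*(q^2 + q - 6) = (q - 3)*(q + 2)*(q + 3)^2*(q - 2)
(2) = (g - 1)*(g^2 + 8*g + 16) = (g - 1)*(g + 4)*(g + 4)
(3) = (v + 2)*(v^3 - v^2 - 10*v - 8) = (v - 4)*(v + 2)*(v^2 + 3*v + 2) = (v - 4)*(v + 1)*(v + 2)*(v + 2)
(4) = (z - 5)*(z^3 - 3*z^2 - 10*z + 24) = (z - 5)*(z + 3)*(z^2 - 6*z + 8) = (z - 5)*(z - 2)*(z + 3)*(z - 4)
(5) = (u - 5)*(u^3 + 5*u^2 + 6*u) = (u - 5)*(u + 3)*(u^2 + 2*u) = u*(u - 5)*(u + 3)*(u + 2)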